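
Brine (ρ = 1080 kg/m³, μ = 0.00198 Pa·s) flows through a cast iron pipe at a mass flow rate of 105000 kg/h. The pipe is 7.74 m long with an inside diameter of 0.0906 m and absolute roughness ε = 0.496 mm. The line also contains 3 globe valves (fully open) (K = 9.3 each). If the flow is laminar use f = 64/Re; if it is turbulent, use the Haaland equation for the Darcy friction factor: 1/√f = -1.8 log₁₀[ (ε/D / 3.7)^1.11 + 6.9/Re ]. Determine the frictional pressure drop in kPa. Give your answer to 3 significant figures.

ṁ = 105000 kg/h = 105000/3600 = 29.17 kg/s.
A = πD²/4 = π(0.0906)²/4 = 0.006447 m²; mean velocity V = ṁ/(ρA) = 29.17/(1080 · 0.006447) = 4.189 m/s.
Reynolds number Re = ρVD/μ = 1080 · 4.189 · 0.0906 / 0.00198 = 2.07e+05.
Re > 4000 → turbulent. Relative roughness ε/D = 0.000496/0.0906 = 0.00547. Haaland: 1/√f = -1.8 log₁₀[(0.00547/3.7)^1.11 + 6.9/2.07e+05] = -1.8 log₁₀[0.000723 + 3.33e-05] = 5.619, so f = 0.03167.
Total minor-loss coefficient ΣK = 3·9.3 = 27.9.
ΔP = [f·L/D + ΣK]·(ρV²/2) = [0.03167·7.74/0.0906 + 27.9]·(1080·4.189²/2) = [2.706 + 27.9]·9476 = 2.9e+05 Pa.
ΔP = 2.9e+05 Pa = 290 kPa.

ΔP ≈ 290 kPa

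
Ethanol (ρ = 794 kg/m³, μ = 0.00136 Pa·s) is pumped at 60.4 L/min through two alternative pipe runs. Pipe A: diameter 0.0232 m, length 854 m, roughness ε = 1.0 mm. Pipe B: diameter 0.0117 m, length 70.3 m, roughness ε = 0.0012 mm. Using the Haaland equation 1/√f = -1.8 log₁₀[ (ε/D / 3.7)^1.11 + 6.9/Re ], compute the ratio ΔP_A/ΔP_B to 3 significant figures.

ΔP_A/ΔP_B ≈ 1.35

Pipe A: V = Q/A = 0.001007/0.0004227 = 2.381 m/s; Re = 3.225e+04; ε/D = 0.0431; Haaland → f = 0.0678; ΔP_A = f(L/D)(ρV²/2) = 5.619e+06 Pa.
Pipe B: V = Q/A = 0.001007/0.0001075 = 9.363 m/s; Re = 6.396e+04; ε/D = 0.000103; Haaland → f = 0.01995; ΔP_B = f(L/D)(ρV²/2) = 4.172e+06 Pa.
ΔP_A/ΔP_B = 5.619e+06/4.172e+06 = 1.35.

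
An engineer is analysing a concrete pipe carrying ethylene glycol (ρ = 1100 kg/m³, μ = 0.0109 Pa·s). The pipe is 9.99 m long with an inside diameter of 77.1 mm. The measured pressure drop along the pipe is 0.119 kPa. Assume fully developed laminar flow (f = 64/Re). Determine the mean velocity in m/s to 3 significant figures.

V ≈ 0.203 m/s

For laminar flow, f = 64/Re with Re = ρVD/μ, so Darcy-Weisbach reduces to ΔP = 32μLV/D². Solving for V: V = ΔP·D²/(32μL) = 119·(0.0771)²/(32·0.0109·9.99) = 0.203 m/s.
Check: Re = ρVD/μ = 1100·0.203·0.0771/0.0109 = 1580 < 2300, so the laminar assumption holds.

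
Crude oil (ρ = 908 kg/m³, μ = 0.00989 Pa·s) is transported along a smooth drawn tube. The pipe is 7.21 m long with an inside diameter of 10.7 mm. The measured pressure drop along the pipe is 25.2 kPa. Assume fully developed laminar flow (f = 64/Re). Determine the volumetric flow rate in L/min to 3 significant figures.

Q ≈ 6.82 L/min

For laminar flow, f = 64/Re with Re = ρVD/μ, so Darcy-Weisbach reduces to ΔP = 32μLV/D². Solving for V: V = ΔP·D²/(32μL) = 2.52e+04·(0.0107)²/(32·0.00989·7.21) = 1.264 m/s.
Check: Re = ρVD/μ = 908·1.264·0.0107/0.00989 = 1242 < 2300, so the laminar assumption holds.
Q = V·A = 1.264·(π/4·0.0107²) = 0.0001137 m³/s = 6.82 L/min.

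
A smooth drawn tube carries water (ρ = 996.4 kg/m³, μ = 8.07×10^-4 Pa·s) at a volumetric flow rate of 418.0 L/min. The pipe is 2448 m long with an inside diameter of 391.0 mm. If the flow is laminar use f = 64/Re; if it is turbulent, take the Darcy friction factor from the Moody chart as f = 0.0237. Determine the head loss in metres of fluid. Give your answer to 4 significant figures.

h_f ≈ 0.02546 m

Q = 418.0 L/min = 418.0/60000 = 0.006967 m³/s.
Cross-sectional area A = πD²/4 = π(0.391)²/4 = 0.1201 m²; mean velocity V = Q/A = 0.006967/0.1201 = 0.05802 m/s.
Reynolds number Re = ρVD/μ = 996.4 · 0.05802 · 0.391 / 0.000807 = 2.801e+04.
Re > 4000 → turbulent; use the Moody-chart value f = 0.0237.
Darcy-Weisbach: ΔP = f(L/D)(ρV²/2) = 0.0237·(2448/0.391)·(996.4·0.05802²/2) = 0.0237·6261·1.677 = 248.9 Pa.
Head loss h_f = ΔP/(ρg) = 248.9/(996.4·9.81) = 0.02546 m.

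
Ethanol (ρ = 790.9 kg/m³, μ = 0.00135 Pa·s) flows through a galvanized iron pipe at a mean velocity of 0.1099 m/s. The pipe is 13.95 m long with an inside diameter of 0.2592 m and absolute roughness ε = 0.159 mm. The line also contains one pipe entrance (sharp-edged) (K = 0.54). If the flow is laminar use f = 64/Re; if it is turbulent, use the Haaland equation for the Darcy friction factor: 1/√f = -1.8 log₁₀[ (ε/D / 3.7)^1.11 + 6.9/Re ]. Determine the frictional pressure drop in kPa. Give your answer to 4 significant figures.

ΔP ≈ 0.009771 kPa

Reynolds number Re = ρVD/μ = 790.9 · 0.1099 · 0.2592 / 0.00135 = 1.669e+04.
Re > 4000 → turbulent. Relative roughness ε/D = 0.000159/0.2592 = 0.000613. Haaland: 1/√f = -1.8 log₁₀[(0.000613/3.7)^1.11 + 6.9/1.669e+04] = -1.8 log₁₀[6.36e-05 + 0.000413] = 5.979, so f = 0.02798.
Total minor-loss coefficient ΣK = 1·0.54 = 0.54.
ΔP = [f·L/D + ΣK]·(ρV²/2) = [0.02798·13.95/0.2592 + 0.54]·(790.9·0.1099²/2) = [1.506 + 0.54]·4.776 = 9.771 Pa.
ΔP = 9.771 Pa = 0.009771 kPa.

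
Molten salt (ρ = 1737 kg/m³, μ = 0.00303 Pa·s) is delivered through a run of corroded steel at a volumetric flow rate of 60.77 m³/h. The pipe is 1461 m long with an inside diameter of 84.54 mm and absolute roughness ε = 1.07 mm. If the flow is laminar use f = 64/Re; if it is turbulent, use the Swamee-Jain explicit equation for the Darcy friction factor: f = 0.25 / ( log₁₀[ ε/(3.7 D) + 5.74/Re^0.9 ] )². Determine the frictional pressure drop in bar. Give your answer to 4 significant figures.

Q = 60.77 m³/h = 60.77/3600 = 0.01688 m³/s.
Cross-sectional area A = πD²/4 = π(0.08454)²/4 = 0.005613 m²; mean velocity V = Q/A = 0.01688/0.005613 = 3.007 m/s.
Reynolds number Re = ρVD/μ = 1737 · 3.007 · 0.08454 / 0.00303 = 1.457e+05.
Re > 4000 → turbulent. Relative roughness ε/D = 0.00107/0.08454 = 0.0127. Swamee-Jain: f = 0.25/(log₁₀[0.0127/3.7 + 5.74/1.457e+05^0.9])² = 0.25/(log₁₀[0.00342 + 0.000129])² = 0.25/(-2.45)² = 0.04166.
Darcy-Weisbach: ΔP = f(L/D)(ρV²/2) = 0.04166·(1461/0.08454)·(1737·3.007²/2) = 0.04166·1.728e+04·7854 = 5.654e+06 Pa.
ΔP = 5.654e+06 Pa = 56.54 bar.

ΔP ≈ 56.54 bar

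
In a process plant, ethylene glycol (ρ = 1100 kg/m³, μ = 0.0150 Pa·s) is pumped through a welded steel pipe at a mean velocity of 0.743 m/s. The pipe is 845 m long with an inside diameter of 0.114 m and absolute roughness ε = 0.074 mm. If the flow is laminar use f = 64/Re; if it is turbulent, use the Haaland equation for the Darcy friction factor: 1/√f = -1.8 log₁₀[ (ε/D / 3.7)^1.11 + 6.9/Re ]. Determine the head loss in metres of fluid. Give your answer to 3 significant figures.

h_f ≈ 7.51 m

Reynolds number Re = ρVD/μ = 1100 · 0.743 · 0.114 / 0.015 = 6211.
Re > 4000 → turbulent. Relative roughness ε/D = 7.4e-05/0.114 = 0.000649. Haaland: 1/√f = -1.8 log₁₀[(0.000649/3.7)^1.11 + 6.9/6211] = -1.8 log₁₀[6.78e-05 + 0.00111] = 5.272, so f = 0.03599.
Darcy-Weisbach: ΔP = f(L/D)(ρV²/2) = 0.03599·(845/0.114)·(1100·0.743²/2) = 0.03599·7412·303.6 = 8.099e+04 Pa.
Head loss h_f = ΔP/(ρg) = 8.099e+04/(1100·9.81) = 7.51 m.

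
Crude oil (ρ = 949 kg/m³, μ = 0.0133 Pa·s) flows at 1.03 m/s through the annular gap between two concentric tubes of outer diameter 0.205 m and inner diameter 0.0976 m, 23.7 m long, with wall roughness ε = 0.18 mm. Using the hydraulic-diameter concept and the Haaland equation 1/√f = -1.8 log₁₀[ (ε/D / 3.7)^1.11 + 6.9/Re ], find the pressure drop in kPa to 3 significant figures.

Hydraulic diameter D_h = 4A/P = D_o - D_i = 0.205 - 0.0976 = 0.1074 m.
Re = ρVD_h/μ = 949·1.03·0.1074/0.0133 = 7893.
ε/D_h = 0.00018/0.1074 = 0.00168; Haaland gives 1/√f = -1.8 log₁₀[0.000194+0.000874] = 5.348, so f = 0.03496.
ΔP = f(L/D_h)(ρV²/2) = 0.03496·23.7/0.1074·503.4 = 3883 Pa.
ΔP = 3.88 kPa.

ΔP ≈ 3.88 kPa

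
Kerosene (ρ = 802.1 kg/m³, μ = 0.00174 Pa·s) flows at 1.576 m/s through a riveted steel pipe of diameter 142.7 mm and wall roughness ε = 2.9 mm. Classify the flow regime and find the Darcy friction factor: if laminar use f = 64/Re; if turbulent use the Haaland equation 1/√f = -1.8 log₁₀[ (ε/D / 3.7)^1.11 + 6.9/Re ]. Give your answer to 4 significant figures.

f ≈ 0.04940

Re = ρVD/μ = 802.1·1.576·0.1427/0.00174 = 1.037e+05.
Re > 4000 → turbulent. ε/D = 0.0029/0.1427 = 0.0203; Haaland: 1/√f = -1.8 log₁₀[0.0031 + 6.66e-05] = 4.499, so f = 0.0494.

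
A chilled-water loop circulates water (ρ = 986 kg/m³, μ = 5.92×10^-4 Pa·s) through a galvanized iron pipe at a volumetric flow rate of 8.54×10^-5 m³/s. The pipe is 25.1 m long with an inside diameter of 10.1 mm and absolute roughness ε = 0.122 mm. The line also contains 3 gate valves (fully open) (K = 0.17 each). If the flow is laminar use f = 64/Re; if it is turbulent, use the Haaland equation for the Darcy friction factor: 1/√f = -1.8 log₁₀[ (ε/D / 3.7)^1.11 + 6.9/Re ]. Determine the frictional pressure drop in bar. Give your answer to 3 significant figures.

Cross-sectional area A = πD²/4 = π(0.0101)²/4 = 8.012e-05 m²; mean velocity V = Q/A = 8.54e-05/8.012e-05 = 1.066 m/s.
Reynolds number Re = ρVD/μ = 986 · 1.066 · 0.0101 / 0.000592 = 1.793e+04.
Re > 4000 → turbulent. Relative roughness ε/D = 0.000122/0.0101 = 0.0121. Haaland: 1/√f = -1.8 log₁₀[(0.0121/3.7)^1.11 + 6.9/1.793e+04] = -1.8 log₁₀[0.00174 + 0.000385] = 4.811, so f = 0.0432.
Total minor-loss coefficient ΣK = 3·0.17 = 0.51.
ΔP = [f·L/D + ΣK]·(ρV²/2) = [0.0432·25.1/0.0101 + 0.51]·(986·1.066²/2) = [107.4 + 0.51]·560.1 = 6.043e+04 Pa.
ΔP = 6.043e+04 Pa = 0.604 bar.

ΔP ≈ 0.604 bar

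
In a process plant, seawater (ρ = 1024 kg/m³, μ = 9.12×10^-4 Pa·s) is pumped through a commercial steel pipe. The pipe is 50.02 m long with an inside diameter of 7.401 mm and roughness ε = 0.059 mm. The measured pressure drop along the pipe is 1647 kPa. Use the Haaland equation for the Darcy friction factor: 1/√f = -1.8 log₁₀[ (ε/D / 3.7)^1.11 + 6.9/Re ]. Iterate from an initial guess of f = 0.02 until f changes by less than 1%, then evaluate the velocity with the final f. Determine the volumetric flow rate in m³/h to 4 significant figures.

Rearranging Darcy-Weisbach: V = √(2·ΔP·D/(f·L·ρ)). With ε/D = 5.9e-05/0.007401 = 0.00797, iterate starting from f = 0.02:
  f = 0.02 → V = √(2·1.647e+06·0.007401/(0.02·50.02·1024)) = 4.878 m/s; Re = ρVD/μ = 4.054e+04; f → 0.03677
  f = 0.03677 → V = 3.598 m/s; Re = 2.99e+04; f → 0.03729
  f = 0.03729 → V = 3.573 m/s; Re = 2.969e+04; f → 0.0373
Converged (Δf/f < 1%). With the final f = 0.0373: V = √(2·1.647e+06·0.007401/(0.0373·50.02·1024)) = 3.572 m/s.
Q = V·A = 3.572·(π/4·0.007401²) = 0.0001537 m³/s = 0.5532 m³/h.

Q ≈ 0.5532 m³/h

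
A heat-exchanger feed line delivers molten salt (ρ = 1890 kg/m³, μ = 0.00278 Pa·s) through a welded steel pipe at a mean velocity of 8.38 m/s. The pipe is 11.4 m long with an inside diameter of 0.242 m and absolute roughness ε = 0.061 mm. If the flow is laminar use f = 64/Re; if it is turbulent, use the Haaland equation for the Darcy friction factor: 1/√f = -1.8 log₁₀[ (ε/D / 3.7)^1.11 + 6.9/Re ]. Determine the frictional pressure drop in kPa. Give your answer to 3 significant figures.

ΔP ≈ 46.8 kPa

Reynolds number Re = ρVD/μ = 1890 · 8.38 · 0.242 / 0.00278 = 1.379e+06.
Re > 4000 → turbulent. Relative roughness ε/D = 6.1e-05/0.242 = 0.000252. Haaland: 1/√f = -1.8 log₁₀[(0.000252/3.7)^1.11 + 6.9/1.379e+06] = -1.8 log₁₀[2.37e-05 + 5e-06] = 8.175, so f = 0.01496.
Darcy-Weisbach: ΔP = f(L/D)(ρV²/2) = 0.01496·(11.4/0.242)·(1890·8.38²/2) = 0.01496·47.11·6.636e+04 = 4.677e+04 Pa.
ΔP = 4.677e+04 Pa = 46.8 kPa.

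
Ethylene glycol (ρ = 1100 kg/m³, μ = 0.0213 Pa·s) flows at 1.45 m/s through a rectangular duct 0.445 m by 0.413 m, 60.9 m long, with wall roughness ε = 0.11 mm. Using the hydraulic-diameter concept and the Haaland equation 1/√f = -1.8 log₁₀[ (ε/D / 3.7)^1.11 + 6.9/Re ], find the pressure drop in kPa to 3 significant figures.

ΔP ≈ 3.87 kPa

Hydraulic diameter D_h = 4A/P = 4·(0.445·0.413)/(2·(0.445+0.413)) = 0.7351/1.716 = 0.4284 m.
Re = ρVD_h/μ = 1100·1.45·0.4284/0.0213 = 3.208e+04.
ε/D_h = 0.00011/0.4284 = 0.000257; Haaland gives 1/√f = -1.8 log₁₀[2.42e-05+0.000215] = 6.518, so f = 0.02354.
ΔP = f(L/D_h)(ρV²/2) = 0.02354·60.9/0.4284·1156 = 3869 Pa.
ΔP = 3.87 kPa.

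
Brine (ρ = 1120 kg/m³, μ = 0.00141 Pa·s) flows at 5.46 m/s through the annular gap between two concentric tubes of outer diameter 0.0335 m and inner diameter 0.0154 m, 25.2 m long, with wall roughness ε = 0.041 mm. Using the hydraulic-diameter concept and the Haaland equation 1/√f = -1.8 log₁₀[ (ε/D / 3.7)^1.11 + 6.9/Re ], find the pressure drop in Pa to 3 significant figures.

Hydraulic diameter D_h = 4A/P = D_o - D_i = 0.0335 - 0.0154 = 0.0181 m.
Re = ρVD_h/μ = 1120·5.46·0.0181/0.00141 = 7.85e+04.
ε/D_h = 4.1e-05/0.0181 = 0.00227; Haaland gives 1/√f = -1.8 log₁₀[0.000271+8.79e-05] = 6.2, so f = 0.02601.
ΔP = f(L/D_h)(ρV²/2) = 0.02601·25.2/0.0181·1.669e+04 = 6.046e+05 Pa.

ΔP ≈ 605000 Pa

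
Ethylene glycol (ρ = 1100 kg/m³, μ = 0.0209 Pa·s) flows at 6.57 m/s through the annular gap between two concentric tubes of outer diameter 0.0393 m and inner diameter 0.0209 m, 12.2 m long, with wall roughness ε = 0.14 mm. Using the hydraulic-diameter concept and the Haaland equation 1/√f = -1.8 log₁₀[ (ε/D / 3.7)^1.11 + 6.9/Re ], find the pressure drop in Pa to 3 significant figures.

ΔP ≈ 680000 Pa

Hydraulic diameter D_h = 4A/P = D_o - D_i = 0.0393 - 0.0209 = 0.0184 m.
Re = ρVD_h/μ = 1100·6.57·0.0184/0.0209 = 6363.
ε/D_h = 0.00014/0.0184 = 0.00761; Haaland gives 1/√f = -1.8 log₁₀[0.00104+0.00108] = 4.81, so f = 0.04321.
ΔP = f(L/D_h)(ρV²/2) = 0.04321·12.2/0.0184·2.374e+04 = 6.802e+05 Pa.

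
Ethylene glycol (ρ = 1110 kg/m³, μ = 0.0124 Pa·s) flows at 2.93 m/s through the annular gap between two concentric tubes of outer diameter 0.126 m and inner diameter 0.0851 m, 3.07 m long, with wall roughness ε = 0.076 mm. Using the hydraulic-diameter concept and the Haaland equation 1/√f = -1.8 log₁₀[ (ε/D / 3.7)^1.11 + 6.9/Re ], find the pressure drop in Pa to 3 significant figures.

Hydraulic diameter D_h = 4A/P = D_o - D_i = 0.126 - 0.0851 = 0.0409 m.
Re = ρVD_h/μ = 1110·2.93·0.0409/0.0124 = 1.073e+04.
ε/D_h = 7.6e-05/0.0409 = 0.00186; Haaland gives 1/√f = -1.8 log₁₀[0.000218+0.000643] = 5.517, so f = 0.03285.
ΔP = f(L/D_h)(ρV²/2) = 0.03285·3.07/0.0409·4765 = 1.175e+04 Pa.

ΔP ≈ 11700 Pa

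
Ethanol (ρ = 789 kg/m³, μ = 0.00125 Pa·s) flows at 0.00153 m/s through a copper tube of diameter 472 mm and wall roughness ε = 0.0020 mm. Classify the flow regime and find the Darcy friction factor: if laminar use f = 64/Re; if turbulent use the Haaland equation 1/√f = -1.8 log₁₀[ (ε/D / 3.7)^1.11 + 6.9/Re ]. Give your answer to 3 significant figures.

f ≈ 0.140

Re = ρVD/μ = 789·0.00153·0.472/0.00125 = 455.8.
Re < 2300 → laminar, so f = 64/Re = 0.1404 (roughness is irrelevant in laminar flow).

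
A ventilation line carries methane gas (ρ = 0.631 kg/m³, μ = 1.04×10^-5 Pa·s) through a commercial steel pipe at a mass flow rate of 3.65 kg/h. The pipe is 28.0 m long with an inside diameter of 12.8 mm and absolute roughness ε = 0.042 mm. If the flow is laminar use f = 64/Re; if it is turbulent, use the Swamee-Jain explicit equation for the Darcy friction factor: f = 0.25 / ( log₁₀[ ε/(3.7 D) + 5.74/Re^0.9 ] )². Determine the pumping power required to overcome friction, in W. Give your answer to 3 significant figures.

P ≈ 6.27 W

ṁ = 3.65 kg/h = 3.65/3600 = 0.001014 kg/s.
A = πD²/4 = π(0.0128)²/4 = 0.0001287 m²; mean velocity V = ṁ/(ρA) = 0.001014/(0.631 · 0.0001287) = 12.49 m/s.
Reynolds number Re = ρVD/μ = 0.631 · 12.49 · 0.0128 / 1.04e-05 = 9697.
Re > 4000 → turbulent. Relative roughness ε/D = 4.2e-05/0.0128 = 0.00328. Swamee-Jain: f = 0.25/(log₁₀[0.00328/3.7 + 5.74/9697^0.9])² = 0.25/(log₁₀[0.000887 + 0.00148])² = 0.25/(-2.625)² = 0.03627.
Darcy-Weisbach: ΔP = f(L/D)(ρV²/2) = 0.03627·(28/0.0128)·(0.631·12.49²/2) = 0.03627·2188·49.19 = 3903 Pa.
Q = ṁ/ρ = 0.001014/0.631 = 0.001607 m³/s.
Pumping power P = QΔP = 0.001607·3903 = 6.271 W = 6.27 W.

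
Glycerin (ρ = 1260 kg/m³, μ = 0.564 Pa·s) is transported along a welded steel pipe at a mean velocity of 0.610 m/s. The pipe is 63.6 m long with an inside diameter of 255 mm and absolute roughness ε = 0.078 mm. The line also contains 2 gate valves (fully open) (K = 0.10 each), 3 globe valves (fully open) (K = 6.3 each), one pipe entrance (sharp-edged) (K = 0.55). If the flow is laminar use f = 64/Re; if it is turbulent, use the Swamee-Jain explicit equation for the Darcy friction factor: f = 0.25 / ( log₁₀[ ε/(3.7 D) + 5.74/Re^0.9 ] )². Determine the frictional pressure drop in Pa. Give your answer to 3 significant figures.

ΔP ≈ 15400 Pa

Reynolds number Re = ρVD/μ = 1260 · 0.61 · 0.255 / 0.564 = 347.5.
Re < 2300 → laminar flow, so f = 64/Re = 64/347.5 = 0.1842 (the turbulent correlation is not needed).
Total minor-loss coefficient ΣK = 2·0.1 + 3·6.3 + 1·0.55 = 19.6.
ΔP = [f·L/D + ΣK]·(ρV²/2) = [0.1842·63.6/0.255 + 19.6]·(1260·0.61²/2) = [45.93 + 19.6]·234.4 = 1.537e+04 Pa.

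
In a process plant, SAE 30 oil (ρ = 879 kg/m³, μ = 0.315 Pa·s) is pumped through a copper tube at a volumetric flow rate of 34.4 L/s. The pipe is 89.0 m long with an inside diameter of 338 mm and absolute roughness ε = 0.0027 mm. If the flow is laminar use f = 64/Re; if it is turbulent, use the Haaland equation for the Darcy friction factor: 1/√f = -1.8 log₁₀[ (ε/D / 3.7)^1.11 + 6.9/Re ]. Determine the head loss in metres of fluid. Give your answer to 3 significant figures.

h_f ≈ 0.349 m

Q = 34.4 L/s = 34.4/1000 = 0.0344 m³/s.
Cross-sectional area A = πD²/4 = π(0.338)²/4 = 0.08973 m²; mean velocity V = Q/A = 0.0344/0.08973 = 0.3834 m/s.
Reynolds number Re = ρVD/μ = 879 · 0.3834 · 0.338 / 0.315 = 361.6.
Re < 2300 → laminar flow, so f = 64/Re = 64/361.6 = 0.177 (the turbulent correlation is not needed).
Darcy-Weisbach: ΔP = f(L/D)(ρV²/2) = 0.177·(89/0.338)·(879·0.3834²/2) = 0.177·263.3·64.6 = 3011 Pa.
Head loss h_f = ΔP/(ρg) = 3011/(879·9.81) = 0.349 m.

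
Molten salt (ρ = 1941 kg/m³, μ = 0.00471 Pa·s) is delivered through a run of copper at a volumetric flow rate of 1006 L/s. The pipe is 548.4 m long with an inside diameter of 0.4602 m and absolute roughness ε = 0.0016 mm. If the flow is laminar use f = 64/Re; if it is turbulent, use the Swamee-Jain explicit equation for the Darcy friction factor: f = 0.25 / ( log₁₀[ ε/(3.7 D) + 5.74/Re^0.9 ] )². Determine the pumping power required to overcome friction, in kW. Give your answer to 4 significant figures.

Q = 1006 L/s = 1006/1000 = 1.006 m³/s.
Cross-sectional area A = πD²/4 = π(0.4602)²/4 = 0.1663 m²; mean velocity V = Q/A = 1.006/0.1663 = 6.048 m/s.
Reynolds number Re = ρVD/μ = 1941 · 6.048 · 0.4602 / 0.00471 = 1.147e+06.
Re > 4000 → turbulent. Relative roughness ε/D = 1.6e-06/0.4602 = 3.48e-06. Swamee-Jain: f = 0.25/(log₁₀[3.48e-06/3.7 + 5.74/1.147e+06^0.9])² = 0.25/(log₁₀[9.4e-07 + 2.02e-05])² = 0.25/(-4.675)² = 0.01144.
Darcy-Weisbach: ΔP = f(L/D)(ρV²/2) = 0.01144·(548.4/0.4602)·(1941·6.048²/2) = 0.01144·1192·3.55e+04 = 4.839e+05 Pa.
Pumping power P = QΔP = 1.006·4.839e+05 = 486810 W = 486.8 kW.

P ≈ 486.8 kW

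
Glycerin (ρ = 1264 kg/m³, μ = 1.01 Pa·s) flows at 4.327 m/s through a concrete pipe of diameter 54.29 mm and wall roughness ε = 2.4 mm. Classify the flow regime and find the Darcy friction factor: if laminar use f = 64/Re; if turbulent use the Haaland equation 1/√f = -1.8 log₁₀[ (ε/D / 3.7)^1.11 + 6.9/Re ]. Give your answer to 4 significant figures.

Re = ρVD/μ = 1264·4.327·0.05429/1.01 = 294.
Re < 2300 → laminar, so f = 64/Re = 0.2177 (roughness is irrelevant in laminar flow).

f ≈ 0.2177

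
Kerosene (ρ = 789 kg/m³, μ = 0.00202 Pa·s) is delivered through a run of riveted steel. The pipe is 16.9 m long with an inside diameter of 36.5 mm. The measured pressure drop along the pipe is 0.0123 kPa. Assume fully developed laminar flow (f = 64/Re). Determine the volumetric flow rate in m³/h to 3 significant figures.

For laminar flow, f = 64/Re with Re = ρVD/μ, so Darcy-Weisbach reduces to ΔP = 32μLV/D². Solving for V: V = ΔP·D²/(32μL) = 12.3·(0.0365)²/(32·0.00202·16.9) = 0.015 m/s.
Check: Re = ρVD/μ = 789·0.015·0.0365/0.00202 = 213.9 < 2300, so the laminar assumption holds.
Q = V·A = 0.015·(π/4·0.0365²) = 1.57e-05 m³/s = 0.0565 m³/h.

Q ≈ 0.0565 m³/h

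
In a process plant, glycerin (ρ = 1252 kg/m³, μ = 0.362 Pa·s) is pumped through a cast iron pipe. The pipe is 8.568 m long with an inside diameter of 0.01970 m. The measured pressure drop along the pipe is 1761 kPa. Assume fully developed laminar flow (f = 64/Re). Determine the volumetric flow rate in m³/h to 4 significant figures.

For laminar flow, f = 64/Re with Re = ρVD/μ, so Darcy-Weisbach reduces to ΔP = 32μLV/D². Solving for V: V = ΔP·D²/(32μL) = 1.761e+06·(0.0197)²/(32·0.362·8.568) = 6.886 m/s.
Check: Re = ρVD/μ = 1252·6.886·0.0197/0.362 = 469.2 < 2300, so the laminar assumption holds.
Q = V·A = 6.886·(π/4·0.0197²) = 0.002099 m³/s = 7.556 m³/h.

Q ≈ 7.556 m³/h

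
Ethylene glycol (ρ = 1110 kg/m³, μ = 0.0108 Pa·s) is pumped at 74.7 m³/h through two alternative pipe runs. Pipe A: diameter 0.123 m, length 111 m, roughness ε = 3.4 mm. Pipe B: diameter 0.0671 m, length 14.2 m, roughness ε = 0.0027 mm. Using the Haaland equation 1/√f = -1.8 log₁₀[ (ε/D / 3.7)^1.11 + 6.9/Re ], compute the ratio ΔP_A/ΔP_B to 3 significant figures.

ΔP_A/ΔP_B ≈ 0.983

Pipe A: V = Q/A = 0.02075/0.01188 = 1.746 m/s; Re = 2.208e+04; ε/D = 0.0276; Haaland → f = 0.05683; ΔP_A = f(L/D)(ρV²/2) = 8.68e+04 Pa.
Pipe B: V = Q/A = 0.02075/0.003536 = 5.868 m/s; Re = 4.047e+04; ε/D = 4.02e-05; Haaland → f = 0.02183; ΔP_B = f(L/D)(ρV²/2) = 8.827e+04 Pa.
ΔP_A/ΔP_B = 8.68e+04/8.827e+04 = 0.983.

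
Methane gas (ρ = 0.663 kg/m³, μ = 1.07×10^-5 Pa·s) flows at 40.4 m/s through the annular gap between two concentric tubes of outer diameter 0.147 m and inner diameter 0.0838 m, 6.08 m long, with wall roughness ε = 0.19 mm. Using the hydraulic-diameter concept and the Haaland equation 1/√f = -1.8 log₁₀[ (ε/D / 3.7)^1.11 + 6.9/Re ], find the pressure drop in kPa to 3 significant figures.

Hydraulic diameter D_h = 4A/P = D_o - D_i = 0.147 - 0.0838 = 0.0632 m.
Re = ρVD_h/μ = 0.663·40.4·0.0632/1.07e-05 = 1.582e+05.
ε/D_h = 0.00019/0.0632 = 0.00301; Haaland gives 1/√f = -1.8 log₁₀[0.000371+4.36e-05] = 6.087, so f = 0.02699.
ΔP = f(L/D_h)(ρV²/2) = 0.02699·6.08/0.0632·541.1 = 1405 Pa.
ΔP = 1.40 kPa.

ΔP ≈ 1.40 kPa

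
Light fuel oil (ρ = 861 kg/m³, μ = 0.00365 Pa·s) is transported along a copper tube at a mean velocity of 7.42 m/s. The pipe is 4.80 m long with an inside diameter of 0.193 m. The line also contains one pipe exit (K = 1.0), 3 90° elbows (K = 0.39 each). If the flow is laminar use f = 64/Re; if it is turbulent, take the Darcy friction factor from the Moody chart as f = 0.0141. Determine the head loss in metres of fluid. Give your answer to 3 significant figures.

h_f ≈ 7.07 m

Reynolds number Re = ρVD/μ = 861 · 7.42 · 0.193 / 0.00365 = 3.378e+05.
Re > 4000 → turbulent; use the Moody-chart value f = 0.0141.
Total minor-loss coefficient ΣK = 1·1 + 3·0.39 = 2.17.
ΔP = [f·L/D + ΣK]·(ρV²/2) = [0.0141·4.8/0.193 + 2.17]·(861·7.42²/2) = [0.3507 + 2.17]·2.37e+04 = 5.974e+04 Pa.
Head loss h_f = ΔP/(ρg) = 5.974e+04/(861·9.81) = 7.07 m.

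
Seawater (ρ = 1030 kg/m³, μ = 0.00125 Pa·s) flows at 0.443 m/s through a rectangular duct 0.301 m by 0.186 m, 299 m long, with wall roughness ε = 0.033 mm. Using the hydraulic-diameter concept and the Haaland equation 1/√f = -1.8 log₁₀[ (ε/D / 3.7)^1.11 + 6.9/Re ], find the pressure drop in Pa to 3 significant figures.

Hydraulic diameter D_h = 4A/P = 4·(0.301·0.186)/(2·(0.301+0.186)) = 0.2239/0.974 = 0.2299 m.
Re = ρVD_h/μ = 1030·0.443·0.2299/0.00125 = 8.393e+04.
ε/D_h = 3.3e-05/0.2299 = 0.000144; Haaland gives 1/√f = -1.8 log₁₀[1.27e-05+8.22e-05] = 7.241, so f = 0.01907.
ΔP = f(L/D_h)(ρV²/2) = 0.01907·299/0.2299·101.1 = 2507 Pa.

ΔP ≈ 2510 Pa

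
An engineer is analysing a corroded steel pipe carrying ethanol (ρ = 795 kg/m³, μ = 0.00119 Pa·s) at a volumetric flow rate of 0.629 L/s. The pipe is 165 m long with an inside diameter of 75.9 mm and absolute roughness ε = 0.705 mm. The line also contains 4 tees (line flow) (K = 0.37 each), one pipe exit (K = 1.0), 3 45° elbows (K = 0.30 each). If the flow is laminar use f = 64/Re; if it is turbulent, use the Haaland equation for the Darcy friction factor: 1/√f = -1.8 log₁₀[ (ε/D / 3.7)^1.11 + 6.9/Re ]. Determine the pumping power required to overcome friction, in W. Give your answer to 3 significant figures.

Q = 0.629 L/s = 0.629/1000 = 0.000629 m³/s.
Cross-sectional area A = πD²/4 = π(0.0759)²/4 = 0.004525 m²; mean velocity V = Q/A = 0.000629/0.004525 = 0.139 m/s.
Reynolds number Re = ρVD/μ = 795 · 0.139 · 0.0759 / 0.00119 = 7049.
Re > 4000 → turbulent. Relative roughness ε/D = 0.000705/0.0759 = 0.00929. Haaland: 1/√f = -1.8 log₁₀[(0.00929/3.7)^1.11 + 6.9/7049] = -1.8 log₁₀[0.0013 + 0.000979] = 4.756, so f = 0.0442.
Total minor-loss coefficient ΣK = 4·0.37 + 1·1 + 3·0.3 = 3.38.
ΔP = [f·L/D + ΣK]·(ρV²/2) = [0.0442·165/0.0759 + 3.38]·(795·0.139²/2) = [96.09 + 3.38]·7.682 = 764.2 Pa.
Pumping power P = QΔP = 0.000629·764.2 = 0.4807 W = 0.481 W.

P ≈ 0.481 W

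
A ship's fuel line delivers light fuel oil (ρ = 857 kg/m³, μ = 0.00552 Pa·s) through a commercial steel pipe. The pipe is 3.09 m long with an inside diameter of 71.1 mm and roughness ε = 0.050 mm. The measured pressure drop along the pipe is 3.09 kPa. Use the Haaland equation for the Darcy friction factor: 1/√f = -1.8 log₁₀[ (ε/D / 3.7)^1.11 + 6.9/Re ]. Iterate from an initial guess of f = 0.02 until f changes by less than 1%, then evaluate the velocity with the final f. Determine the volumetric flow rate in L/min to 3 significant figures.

Rearranging Darcy-Weisbach: V = √(2·ΔP·D/(f·L·ρ)). With ε/D = 5e-05/0.0711 = 0.000703, iterate starting from f = 0.02:
  f = 0.02 → V = √(2·3090·0.0711/(0.02·3.09·857)) = 2.88 m/s; Re = ρVD/μ = 3.179e+04; f → 0.02468
  f = 0.02468 → V = 2.593 m/s; Re = 2.862e+04; f → 0.02517
  f = 0.02517 → V = 2.567 m/s; Re = 2.834e+04; f → 0.02522
Converged (Δf/f < 1%). With the final f = 0.02522: V = √(2·3090·0.0711/(0.02522·3.09·857)) = 2.565 m/s.
Q = V·A = 2.565·(π/4·0.0711²) = 0.01018 m³/s = 611 L/min.

Q ≈ 611 L/min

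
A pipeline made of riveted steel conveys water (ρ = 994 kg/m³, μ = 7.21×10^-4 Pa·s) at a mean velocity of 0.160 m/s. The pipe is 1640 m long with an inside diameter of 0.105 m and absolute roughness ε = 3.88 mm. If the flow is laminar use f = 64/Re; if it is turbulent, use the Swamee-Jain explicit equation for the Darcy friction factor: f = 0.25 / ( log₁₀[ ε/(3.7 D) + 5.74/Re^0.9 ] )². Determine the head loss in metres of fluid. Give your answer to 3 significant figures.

h_f ≈ 1.31 m

Reynolds number Re = ρVD/μ = 994 · 0.16 · 0.105 / 0.000721 = 2.316e+04.
Re > 4000 → turbulent. Relative roughness ε/D = 0.00388/0.105 = 0.037. Swamee-Jain: f = 0.25/(log₁₀[0.037/3.7 + 5.74/2.316e+04^0.9])² = 0.25/(log₁₀[0.00999 + 0.000677])² = 0.25/(-1.972)² = 0.06428.
Darcy-Weisbach: ΔP = f(L/D)(ρV²/2) = 0.06428·(1640/0.105)·(994·0.16²/2) = 0.06428·1.562e+04·12.72 = 1.277e+04 Pa.
Head loss h_f = ΔP/(ρg) = 1.277e+04/(994·9.81) = 1.31 m.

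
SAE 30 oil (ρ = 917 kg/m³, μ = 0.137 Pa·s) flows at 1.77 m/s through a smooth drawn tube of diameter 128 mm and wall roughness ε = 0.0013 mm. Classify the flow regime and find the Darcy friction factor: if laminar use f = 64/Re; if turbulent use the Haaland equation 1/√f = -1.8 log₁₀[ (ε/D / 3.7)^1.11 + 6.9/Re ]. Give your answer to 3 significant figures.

Re = ρVD/μ = 917·1.77·0.128/0.137 = 1516.
Re < 2300 → laminar, so f = 64/Re = 0.0422 (roughness is irrelevant in laminar flow).

f ≈ 0.0422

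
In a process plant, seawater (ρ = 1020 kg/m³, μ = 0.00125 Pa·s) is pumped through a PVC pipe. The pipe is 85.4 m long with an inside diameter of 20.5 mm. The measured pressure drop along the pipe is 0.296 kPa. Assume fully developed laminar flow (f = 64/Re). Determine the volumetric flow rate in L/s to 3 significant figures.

For laminar flow, f = 64/Re with Re = ρVD/μ, so Darcy-Weisbach reduces to ΔP = 32μLV/D². Solving for V: V = ΔP·D²/(32μL) = 296·(0.0205)²/(32·0.00125·85.4) = 0.03642 m/s.
Check: Re = ρVD/μ = 1020·0.03642·0.0205/0.00125 = 609.2 < 2300, so the laminar assumption holds.
Q = V·A = 0.03642·(π/4·0.0205²) = 1.202e-05 m³/s = 0.0120 L/s.

Q ≈ 0.0120 L/s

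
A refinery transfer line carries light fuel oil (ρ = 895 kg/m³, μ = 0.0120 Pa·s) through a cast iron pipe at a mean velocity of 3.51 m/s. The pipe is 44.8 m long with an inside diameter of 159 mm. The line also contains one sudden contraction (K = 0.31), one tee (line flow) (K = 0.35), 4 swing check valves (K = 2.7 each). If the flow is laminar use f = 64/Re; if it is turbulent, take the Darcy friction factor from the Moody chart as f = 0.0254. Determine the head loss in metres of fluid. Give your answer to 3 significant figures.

h_f ≈ 11.7 m

Reynolds number Re = ρVD/μ = 895 · 3.51 · 0.159 / 0.012 = 4.162e+04.
Re > 4000 → turbulent; use the Moody-chart value f = 0.0254.
Total minor-loss coefficient ΣK = 1·0.31 + 1·0.35 + 4·2.7 = 11.5.
ΔP = [f·L/D + ΣK]·(ρV²/2) = [0.0254·44.8/0.159 + 11.5]·(895·3.51²/2) = [7.157 + 11.5]·5513 = 1.026e+05 Pa.
Head loss h_f = ΔP/(ρg) = 1.026e+05/(895·9.81) = 11.7 m.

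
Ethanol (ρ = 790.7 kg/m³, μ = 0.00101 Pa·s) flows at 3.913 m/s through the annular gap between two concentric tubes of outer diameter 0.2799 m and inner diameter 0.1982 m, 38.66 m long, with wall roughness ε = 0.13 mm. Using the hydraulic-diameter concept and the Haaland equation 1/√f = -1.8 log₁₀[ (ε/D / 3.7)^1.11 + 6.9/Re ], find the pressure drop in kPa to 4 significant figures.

Hydraulic diameter D_h = 4A/P = D_o - D_i = 0.2799 - 0.1982 = 0.0817 m.
Re = ρVD_h/μ = 790.7·3.913·0.0817/0.00101 = 2.503e+05.
ε/D_h = 0.00013/0.0817 = 0.00159; Haaland gives 1/√f = -1.8 log₁₀[0.000183+2.76e-05] = 6.617, so f = 0.02284.
ΔP = f(L/D_h)(ρV²/2) = 0.02284·38.66/0.0817·6053 = 6.543e+04 Pa.
ΔP = 65.43 kPa.

ΔP ≈ 65.43 kPa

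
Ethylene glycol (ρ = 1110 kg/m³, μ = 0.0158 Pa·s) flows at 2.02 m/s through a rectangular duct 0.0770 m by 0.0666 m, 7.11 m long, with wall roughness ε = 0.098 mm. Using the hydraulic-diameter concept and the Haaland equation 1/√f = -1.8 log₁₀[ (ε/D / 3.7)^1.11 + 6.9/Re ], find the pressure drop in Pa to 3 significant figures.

ΔP ≈ 7350 Pa

Hydraulic diameter D_h = 4A/P = 4·(0.077·0.0666)/(2·(0.077+0.0666)) = 0.02051/0.2872 = 0.07142 m.
Re = ρVD_h/μ = 1110·2.02·0.07142/0.0158 = 1.014e+04.
ε/D_h = 9.8e-05/0.07142 = 0.00137; Haaland gives 1/√f = -1.8 log₁₀[0.000156+0.000681] = 5.54, so f = 0.03258.
ΔP = f(L/D_h)(ρV²/2) = 0.03258·7.11/0.07142·2265 = 7346 Pa.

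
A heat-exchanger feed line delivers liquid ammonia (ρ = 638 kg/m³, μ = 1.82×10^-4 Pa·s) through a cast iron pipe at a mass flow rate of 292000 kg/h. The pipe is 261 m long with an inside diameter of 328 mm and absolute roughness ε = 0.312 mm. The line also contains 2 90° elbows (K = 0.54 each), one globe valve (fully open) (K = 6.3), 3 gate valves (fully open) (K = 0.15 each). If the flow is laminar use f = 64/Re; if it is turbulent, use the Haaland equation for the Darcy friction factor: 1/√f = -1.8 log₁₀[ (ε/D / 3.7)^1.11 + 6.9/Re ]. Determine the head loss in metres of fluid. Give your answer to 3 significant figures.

h_f ≈ 2.70 m

ṁ = 292000 kg/h = 292000/3600 = 81.11 kg/s.
A = πD²/4 = π(0.328)²/4 = 0.0845 m²; mean velocity V = ṁ/(ρA) = 81.11/(638 · 0.0845) = 1.505 m/s.
Reynolds number Re = ρVD/μ = 638 · 1.505 · 0.328 / 0.000182 = 1.73e+06.
Re > 4000 → turbulent. Relative roughness ε/D = 0.000312/0.328 = 0.000951. Haaland: 1/√f = -1.8 log₁₀[(0.000951/3.7)^1.11 + 6.9/1.73e+06] = -1.8 log₁₀[0.000104 + 3.99e-06] = 7.143, so f = 0.0196.
Total minor-loss coefficient ΣK = 2·0.54 + 1·6.3 + 3·0.15 = 7.83.
ΔP = [f·L/D + ΣK]·(ρV²/2) = [0.0196·261/0.328 + 7.83]·(638·1.505²/2) = [15.6 + 7.83]·722.2 = 1.692e+04 Pa.
Head loss h_f = ΔP/(ρg) = 1.692e+04/(638·9.81) = 2.70 m.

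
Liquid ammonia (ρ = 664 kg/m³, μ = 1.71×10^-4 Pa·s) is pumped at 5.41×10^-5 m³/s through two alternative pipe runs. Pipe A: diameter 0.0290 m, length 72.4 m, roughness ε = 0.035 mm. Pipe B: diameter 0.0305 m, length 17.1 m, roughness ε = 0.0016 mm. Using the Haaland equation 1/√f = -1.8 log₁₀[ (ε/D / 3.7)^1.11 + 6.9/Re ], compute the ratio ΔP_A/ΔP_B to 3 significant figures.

Pipe A: V = Q/A = 5.41e-05/0.0006605 = 0.08191 m/s; Re = 9223; ε/D = 0.00121; Haaland → f = 0.03309; ΔP_A = f(L/D)(ρV²/2) = 184 Pa.
Pipe B: V = Q/A = 5.41e-05/0.0007306 = 0.07405 m/s; Re = 8770; ε/D = 5.25e-05; Haaland → f = 0.03208; ΔP_B = f(L/D)(ρV²/2) = 32.74 Pa.
ΔP_A/ΔP_B = 184/32.74 = 5.62.

ΔP_A/ΔP_B ≈ 5.62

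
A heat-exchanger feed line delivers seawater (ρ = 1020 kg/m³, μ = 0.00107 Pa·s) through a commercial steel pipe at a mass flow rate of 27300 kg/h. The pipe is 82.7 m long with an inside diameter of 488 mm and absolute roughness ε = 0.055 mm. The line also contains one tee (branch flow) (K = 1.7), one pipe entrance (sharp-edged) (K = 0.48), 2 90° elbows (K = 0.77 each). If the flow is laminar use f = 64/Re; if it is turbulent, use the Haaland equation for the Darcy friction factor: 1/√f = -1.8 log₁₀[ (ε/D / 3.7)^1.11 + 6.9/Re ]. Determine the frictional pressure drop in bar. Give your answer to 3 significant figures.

ΔP ≈ 6.61×10^-5 bar

ṁ = 27300 kg/h = 27300/3600 = 7.583 kg/s.
A = πD²/4 = π(0.488)²/4 = 0.187 m²; mean velocity V = ṁ/(ρA) = 7.583/(1020 · 0.187) = 0.03975 m/s.
Reynolds number Re = ρVD/μ = 1020 · 0.03975 · 0.488 / 0.00107 = 1.849e+04.
Re > 4000 → turbulent. Relative roughness ε/D = 5.5e-05/0.488 = 0.000113. Haaland: 1/√f = -1.8 log₁₀[(0.000113/3.7)^1.11 + 6.9/1.849e+04] = -1.8 log₁₀[9.7e-06 + 0.000373] = 6.151, so f = 0.02643.
Total minor-loss coefficient ΣK = 1·1.7 + 1·0.48 + 2·0.77 = 3.72.
ΔP = [f·L/D + ΣK]·(ρV²/2) = [0.02643·82.7/0.488 + 3.72]·(1020·0.03975²/2) = [4.48 + 3.72]·0.8058 = 6.607 Pa.
ΔP = 6.607 Pa = 6.61×10^-5 bar.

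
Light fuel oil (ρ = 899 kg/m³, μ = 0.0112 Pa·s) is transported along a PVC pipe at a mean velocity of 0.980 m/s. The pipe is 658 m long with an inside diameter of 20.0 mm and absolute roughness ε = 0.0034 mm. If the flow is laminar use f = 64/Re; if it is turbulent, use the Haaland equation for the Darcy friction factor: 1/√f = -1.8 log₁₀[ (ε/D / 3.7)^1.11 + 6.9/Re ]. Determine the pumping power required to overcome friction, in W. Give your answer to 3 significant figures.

Reynolds number Re = ρVD/μ = 899 · 0.98 · 0.02 / 0.0112 = 1573.
Re < 2300 → laminar flow, so f = 64/Re = 64/1573 = 0.04068 (the turbulent correlation is not needed).
Darcy-Weisbach: ΔP = f(L/D)(ρV²/2) = 0.04068·(658/0.02)·(899·0.98²/2) = 0.04068·3.29e+04·431.7 = 5.778e+05 Pa.
Q = V·A = 0.98·0.0003142 = 0.0003079 m³/s.
Pumping power P = QΔP = 0.0003079·5.778e+05 = 177.9 W = 178 W.

P ≈ 178 W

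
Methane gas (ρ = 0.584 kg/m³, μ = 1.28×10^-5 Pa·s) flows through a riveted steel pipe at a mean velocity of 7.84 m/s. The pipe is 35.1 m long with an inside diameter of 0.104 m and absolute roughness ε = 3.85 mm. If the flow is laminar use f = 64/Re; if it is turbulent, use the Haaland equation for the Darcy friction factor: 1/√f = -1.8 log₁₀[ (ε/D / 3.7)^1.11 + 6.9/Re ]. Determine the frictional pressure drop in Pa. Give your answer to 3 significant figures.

ΔP ≈ 384 Pa

Reynolds number Re = ρVD/μ = 0.584 · 7.84 · 0.104 / 1.28e-05 = 3.72e+04.
Re > 4000 → turbulent. Relative roughness ε/D = 0.00385/0.104 = 0.037. Haaland: 1/√f = -1.8 log₁₀[(0.037/3.7)^1.11 + 6.9/3.72e+04] = -1.8 log₁₀[0.00603 + 0.000185] = 3.972, so f = 0.06339.
Darcy-Weisbach: ΔP = f(L/D)(ρV²/2) = 0.06339·(35.1/0.104)·(0.584·7.84²/2) = 0.06339·337.5·17.95 = 384 Pa.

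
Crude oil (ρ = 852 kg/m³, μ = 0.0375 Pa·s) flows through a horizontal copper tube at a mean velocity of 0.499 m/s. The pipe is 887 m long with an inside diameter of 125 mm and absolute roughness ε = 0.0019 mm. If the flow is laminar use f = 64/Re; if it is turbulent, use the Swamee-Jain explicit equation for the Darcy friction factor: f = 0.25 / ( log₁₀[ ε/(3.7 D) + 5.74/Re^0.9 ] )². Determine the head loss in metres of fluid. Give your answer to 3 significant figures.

h_f ≈ 4.07 m

Reynolds number Re = ρVD/μ = 852 · 0.499 · 0.125 / 0.0375 = 1417.
Re < 2300 → laminar flow, so f = 64/Re = 64/1417 = 0.04516 (the turbulent correlation is not needed).
Darcy-Weisbach: ΔP = f(L/D)(ρV²/2) = 0.04516·(887/0.125)·(852·0.499²/2) = 0.04516·7096·106.1 = 3.399e+04 Pa.
Head loss h_f = ΔP/(ρg) = 3.399e+04/(852·9.81) = 4.07 m.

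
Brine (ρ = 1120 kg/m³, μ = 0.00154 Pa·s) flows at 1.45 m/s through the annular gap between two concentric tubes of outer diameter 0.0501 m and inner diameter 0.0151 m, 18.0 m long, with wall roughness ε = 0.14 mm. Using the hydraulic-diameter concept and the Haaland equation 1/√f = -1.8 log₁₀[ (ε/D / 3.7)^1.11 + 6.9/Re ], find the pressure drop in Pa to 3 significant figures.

Hydraulic diameter D_h = 4A/P = D_o - D_i = 0.0501 - 0.0151 = 0.035 m.
Re = ρVD_h/μ = 1120·1.45·0.035/0.00154 = 3.691e+04.
ε/D_h = 0.00014/0.035 = 0.004; Haaland gives 1/√f = -1.8 log₁₀[0.00051+0.000187] = 5.682, so f = 0.03097.
ΔP = f(L/D_h)(ρV²/2) = 0.03097·18/0.035·1177 = 1.875e+04 Pa.

ΔP ≈ 18800 Pa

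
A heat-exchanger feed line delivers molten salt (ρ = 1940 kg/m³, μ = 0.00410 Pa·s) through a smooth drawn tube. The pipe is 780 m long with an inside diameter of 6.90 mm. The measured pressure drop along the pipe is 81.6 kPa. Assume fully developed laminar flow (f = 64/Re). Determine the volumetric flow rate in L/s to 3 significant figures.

Q ≈ 0.00142 L/s

For laminar flow, f = 64/Re with Re = ρVD/μ, so Darcy-Weisbach reduces to ΔP = 32μLV/D². Solving for V: V = ΔP·D²/(32μL) = 8.16e+04·(0.0069)²/(32·0.0041·780) = 0.03796 m/s.
Check: Re = ρVD/μ = 1940·0.03796·0.0069/0.0041 = 123.9 < 2300, so the laminar assumption holds.
Q = V·A = 0.03796·(π/4·0.0069²) = 1.42e-06 m³/s = 0.00142 L/s.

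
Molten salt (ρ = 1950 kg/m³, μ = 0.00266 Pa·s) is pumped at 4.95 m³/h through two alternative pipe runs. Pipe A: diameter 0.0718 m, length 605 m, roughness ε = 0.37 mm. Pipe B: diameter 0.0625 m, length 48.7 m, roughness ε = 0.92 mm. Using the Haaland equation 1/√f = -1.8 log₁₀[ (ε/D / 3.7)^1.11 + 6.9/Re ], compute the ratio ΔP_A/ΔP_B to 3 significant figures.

ΔP_A/ΔP_B ≈ 4.75

Pipe A: V = Q/A = 0.001375/0.004049 = 0.3396 m/s; Re = 1.787e+04; ε/D = 0.00515; Haaland → f = 0.0349; ΔP_A = f(L/D)(ρV²/2) = 3.306e+04 Pa.
Pipe B: V = Q/A = 0.001375/0.003068 = 0.4482 m/s; Re = 2.053e+04; ε/D = 0.0147; Haaland → f = 0.0456; ΔP_B = f(L/D)(ρV²/2) = 6958 Pa.
ΔP_A/ΔP_B = 3.306e+04/6958 = 4.75.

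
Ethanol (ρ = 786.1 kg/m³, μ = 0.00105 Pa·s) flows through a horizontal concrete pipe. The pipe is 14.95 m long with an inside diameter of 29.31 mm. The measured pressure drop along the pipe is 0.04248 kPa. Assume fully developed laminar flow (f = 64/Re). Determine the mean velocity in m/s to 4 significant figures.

V ≈ 0.07265 m/s

For laminar flow, f = 64/Re with Re = ρVD/μ, so Darcy-Weisbach reduces to ΔP = 32μLV/D². Solving for V: V = ΔP·D²/(32μL) = 42.48·(0.02931)²/(32·0.00105·14.95) = 0.07265 m/s.
Check: Re = ρVD/μ = 786.1·0.07265·0.02931/0.00105 = 1594 < 2300, so the laminar assumption holds.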